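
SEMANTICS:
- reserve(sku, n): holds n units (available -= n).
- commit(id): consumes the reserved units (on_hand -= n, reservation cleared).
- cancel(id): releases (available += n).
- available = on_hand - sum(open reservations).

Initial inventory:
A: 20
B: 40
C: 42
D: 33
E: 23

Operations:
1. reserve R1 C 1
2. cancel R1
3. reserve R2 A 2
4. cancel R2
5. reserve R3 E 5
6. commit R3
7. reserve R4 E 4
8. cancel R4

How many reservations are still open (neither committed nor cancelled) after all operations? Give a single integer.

Answer: 0

Derivation:
Step 1: reserve R1 C 1 -> on_hand[A=20 B=40 C=42 D=33 E=23] avail[A=20 B=40 C=41 D=33 E=23] open={R1}
Step 2: cancel R1 -> on_hand[A=20 B=40 C=42 D=33 E=23] avail[A=20 B=40 C=42 D=33 E=23] open={}
Step 3: reserve R2 A 2 -> on_hand[A=20 B=40 C=42 D=33 E=23] avail[A=18 B=40 C=42 D=33 E=23] open={R2}
Step 4: cancel R2 -> on_hand[A=20 B=40 C=42 D=33 E=23] avail[A=20 B=40 C=42 D=33 E=23] open={}
Step 5: reserve R3 E 5 -> on_hand[A=20 B=40 C=42 D=33 E=23] avail[A=20 B=40 C=42 D=33 E=18] open={R3}
Step 6: commit R3 -> on_hand[A=20 B=40 C=42 D=33 E=18] avail[A=20 B=40 C=42 D=33 E=18] open={}
Step 7: reserve R4 E 4 -> on_hand[A=20 B=40 C=42 D=33 E=18] avail[A=20 B=40 C=42 D=33 E=14] open={R4}
Step 8: cancel R4 -> on_hand[A=20 B=40 C=42 D=33 E=18] avail[A=20 B=40 C=42 D=33 E=18] open={}
Open reservations: [] -> 0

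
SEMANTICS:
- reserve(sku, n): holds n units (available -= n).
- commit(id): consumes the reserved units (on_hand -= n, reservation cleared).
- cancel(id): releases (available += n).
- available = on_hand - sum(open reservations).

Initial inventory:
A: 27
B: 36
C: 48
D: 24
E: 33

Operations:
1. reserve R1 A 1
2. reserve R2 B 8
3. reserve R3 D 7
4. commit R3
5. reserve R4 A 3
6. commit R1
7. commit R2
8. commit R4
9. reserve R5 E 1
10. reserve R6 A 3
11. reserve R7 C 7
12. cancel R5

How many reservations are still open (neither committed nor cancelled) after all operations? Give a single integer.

Answer: 2

Derivation:
Step 1: reserve R1 A 1 -> on_hand[A=27 B=36 C=48 D=24 E=33] avail[A=26 B=36 C=48 D=24 E=33] open={R1}
Step 2: reserve R2 B 8 -> on_hand[A=27 B=36 C=48 D=24 E=33] avail[A=26 B=28 C=48 D=24 E=33] open={R1,R2}
Step 3: reserve R3 D 7 -> on_hand[A=27 B=36 C=48 D=24 E=33] avail[A=26 B=28 C=48 D=17 E=33] open={R1,R2,R3}
Step 4: commit R3 -> on_hand[A=27 B=36 C=48 D=17 E=33] avail[A=26 B=28 C=48 D=17 E=33] open={R1,R2}
Step 5: reserve R4 A 3 -> on_hand[A=27 B=36 C=48 D=17 E=33] avail[A=23 B=28 C=48 D=17 E=33] open={R1,R2,R4}
Step 6: commit R1 -> on_hand[A=26 B=36 C=48 D=17 E=33] avail[A=23 B=28 C=48 D=17 E=33] open={R2,R4}
Step 7: commit R2 -> on_hand[A=26 B=28 C=48 D=17 E=33] avail[A=23 B=28 C=48 D=17 E=33] open={R4}
Step 8: commit R4 -> on_hand[A=23 B=28 C=48 D=17 E=33] avail[A=23 B=28 C=48 D=17 E=33] open={}
Step 9: reserve R5 E 1 -> on_hand[A=23 B=28 C=48 D=17 E=33] avail[A=23 B=28 C=48 D=17 E=32] open={R5}
Step 10: reserve R6 A 3 -> on_hand[A=23 B=28 C=48 D=17 E=33] avail[A=20 B=28 C=48 D=17 E=32] open={R5,R6}
Step 11: reserve R7 C 7 -> on_hand[A=23 B=28 C=48 D=17 E=33] avail[A=20 B=28 C=41 D=17 E=32] open={R5,R6,R7}
Step 12: cancel R5 -> on_hand[A=23 B=28 C=48 D=17 E=33] avail[A=20 B=28 C=41 D=17 E=33] open={R6,R7}
Open reservations: ['R6', 'R7'] -> 2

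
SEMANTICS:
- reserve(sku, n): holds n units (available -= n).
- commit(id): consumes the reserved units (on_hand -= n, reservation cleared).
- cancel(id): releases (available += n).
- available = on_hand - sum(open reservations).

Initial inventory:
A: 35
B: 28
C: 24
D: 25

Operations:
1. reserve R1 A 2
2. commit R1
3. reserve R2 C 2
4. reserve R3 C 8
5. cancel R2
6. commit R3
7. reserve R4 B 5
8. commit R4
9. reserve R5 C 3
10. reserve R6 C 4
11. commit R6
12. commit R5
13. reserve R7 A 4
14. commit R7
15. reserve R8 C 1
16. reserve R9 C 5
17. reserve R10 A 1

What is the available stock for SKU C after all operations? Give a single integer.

Step 1: reserve R1 A 2 -> on_hand[A=35 B=28 C=24 D=25] avail[A=33 B=28 C=24 D=25] open={R1}
Step 2: commit R1 -> on_hand[A=33 B=28 C=24 D=25] avail[A=33 B=28 C=24 D=25] open={}
Step 3: reserve R2 C 2 -> on_hand[A=33 B=28 C=24 D=25] avail[A=33 B=28 C=22 D=25] open={R2}
Step 4: reserve R3 C 8 -> on_hand[A=33 B=28 C=24 D=25] avail[A=33 B=28 C=14 D=25] open={R2,R3}
Step 5: cancel R2 -> on_hand[A=33 B=28 C=24 D=25] avail[A=33 B=28 C=16 D=25] open={R3}
Step 6: commit R3 -> on_hand[A=33 B=28 C=16 D=25] avail[A=33 B=28 C=16 D=25] open={}
Step 7: reserve R4 B 5 -> on_hand[A=33 B=28 C=16 D=25] avail[A=33 B=23 C=16 D=25] open={R4}
Step 8: commit R4 -> on_hand[A=33 B=23 C=16 D=25] avail[A=33 B=23 C=16 D=25] open={}
Step 9: reserve R5 C 3 -> on_hand[A=33 B=23 C=16 D=25] avail[A=33 B=23 C=13 D=25] open={R5}
Step 10: reserve R6 C 4 -> on_hand[A=33 B=23 C=16 D=25] avail[A=33 B=23 C=9 D=25] open={R5,R6}
Step 11: commit R6 -> on_hand[A=33 B=23 C=12 D=25] avail[A=33 B=23 C=9 D=25] open={R5}
Step 12: commit R5 -> on_hand[A=33 B=23 C=9 D=25] avail[A=33 B=23 C=9 D=25] open={}
Step 13: reserve R7 A 4 -> on_hand[A=33 B=23 C=9 D=25] avail[A=29 B=23 C=9 D=25] open={R7}
Step 14: commit R7 -> on_hand[A=29 B=23 C=9 D=25] avail[A=29 B=23 C=9 D=25] open={}
Step 15: reserve R8 C 1 -> on_hand[A=29 B=23 C=9 D=25] avail[A=29 B=23 C=8 D=25] open={R8}
Step 16: reserve R9 C 5 -> on_hand[A=29 B=23 C=9 D=25] avail[A=29 B=23 C=3 D=25] open={R8,R9}
Step 17: reserve R10 A 1 -> on_hand[A=29 B=23 C=9 D=25] avail[A=28 B=23 C=3 D=25] open={R10,R8,R9}
Final available[C] = 3

Answer: 3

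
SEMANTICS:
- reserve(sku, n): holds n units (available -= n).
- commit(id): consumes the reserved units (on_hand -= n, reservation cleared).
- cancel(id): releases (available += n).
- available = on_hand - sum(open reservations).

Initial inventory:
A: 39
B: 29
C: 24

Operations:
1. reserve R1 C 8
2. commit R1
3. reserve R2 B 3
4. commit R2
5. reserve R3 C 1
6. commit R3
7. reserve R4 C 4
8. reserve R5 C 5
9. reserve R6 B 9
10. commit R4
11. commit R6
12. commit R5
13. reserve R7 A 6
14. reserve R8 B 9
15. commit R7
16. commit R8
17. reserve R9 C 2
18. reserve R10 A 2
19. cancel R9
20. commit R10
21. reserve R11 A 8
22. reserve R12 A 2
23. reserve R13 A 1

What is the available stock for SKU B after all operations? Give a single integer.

Answer: 8

Derivation:
Step 1: reserve R1 C 8 -> on_hand[A=39 B=29 C=24] avail[A=39 B=29 C=16] open={R1}
Step 2: commit R1 -> on_hand[A=39 B=29 C=16] avail[A=39 B=29 C=16] open={}
Step 3: reserve R2 B 3 -> on_hand[A=39 B=29 C=16] avail[A=39 B=26 C=16] open={R2}
Step 4: commit R2 -> on_hand[A=39 B=26 C=16] avail[A=39 B=26 C=16] open={}
Step 5: reserve R3 C 1 -> on_hand[A=39 B=26 C=16] avail[A=39 B=26 C=15] open={R3}
Step 6: commit R3 -> on_hand[A=39 B=26 C=15] avail[A=39 B=26 C=15] open={}
Step 7: reserve R4 C 4 -> on_hand[A=39 B=26 C=15] avail[A=39 B=26 C=11] open={R4}
Step 8: reserve R5 C 5 -> on_hand[A=39 B=26 C=15] avail[A=39 B=26 C=6] open={R4,R5}
Step 9: reserve R6 B 9 -> on_hand[A=39 B=26 C=15] avail[A=39 B=17 C=6] open={R4,R5,R6}
Step 10: commit R4 -> on_hand[A=39 B=26 C=11] avail[A=39 B=17 C=6] open={R5,R6}
Step 11: commit R6 -> on_hand[A=39 B=17 C=11] avail[A=39 B=17 C=6] open={R5}
Step 12: commit R5 -> on_hand[A=39 B=17 C=6] avail[A=39 B=17 C=6] open={}
Step 13: reserve R7 A 6 -> on_hand[A=39 B=17 C=6] avail[A=33 B=17 C=6] open={R7}
Step 14: reserve R8 B 9 -> on_hand[A=39 B=17 C=6] avail[A=33 B=8 C=6] open={R7,R8}
Step 15: commit R7 -> on_hand[A=33 B=17 C=6] avail[A=33 B=8 C=6] open={R8}
Step 16: commit R8 -> on_hand[A=33 B=8 C=6] avail[A=33 B=8 C=6] open={}
Step 17: reserve R9 C 2 -> on_hand[A=33 B=8 C=6] avail[A=33 B=8 C=4] open={R9}
Step 18: reserve R10 A 2 -> on_hand[A=33 B=8 C=6] avail[A=31 B=8 C=4] open={R10,R9}
Step 19: cancel R9 -> on_hand[A=33 B=8 C=6] avail[A=31 B=8 C=6] open={R10}
Step 20: commit R10 -> on_hand[A=31 B=8 C=6] avail[A=31 B=8 C=6] open={}
Step 21: reserve R11 A 8 -> on_hand[A=31 B=8 C=6] avail[A=23 B=8 C=6] open={R11}
Step 22: reserve R12 A 2 -> on_hand[A=31 B=8 C=6] avail[A=21 B=8 C=6] open={R11,R12}
Step 23: reserve R13 A 1 -> on_hand[A=31 B=8 C=6] avail[A=20 B=8 C=6] open={R11,R12,R13}
Final available[B] = 8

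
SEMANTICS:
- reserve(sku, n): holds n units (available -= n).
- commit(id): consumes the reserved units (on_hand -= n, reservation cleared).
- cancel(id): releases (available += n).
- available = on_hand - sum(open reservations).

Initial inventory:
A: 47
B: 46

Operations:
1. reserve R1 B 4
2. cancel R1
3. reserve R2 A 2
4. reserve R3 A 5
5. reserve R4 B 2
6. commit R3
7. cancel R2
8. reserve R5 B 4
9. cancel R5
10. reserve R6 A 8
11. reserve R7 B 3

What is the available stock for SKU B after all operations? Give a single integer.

Step 1: reserve R1 B 4 -> on_hand[A=47 B=46] avail[A=47 B=42] open={R1}
Step 2: cancel R1 -> on_hand[A=47 B=46] avail[A=47 B=46] open={}
Step 3: reserve R2 A 2 -> on_hand[A=47 B=46] avail[A=45 B=46] open={R2}
Step 4: reserve R3 A 5 -> on_hand[A=47 B=46] avail[A=40 B=46] open={R2,R3}
Step 5: reserve R4 B 2 -> on_hand[A=47 B=46] avail[A=40 B=44] open={R2,R3,R4}
Step 6: commit R3 -> on_hand[A=42 B=46] avail[A=40 B=44] open={R2,R4}
Step 7: cancel R2 -> on_hand[A=42 B=46] avail[A=42 B=44] open={R4}
Step 8: reserve R5 B 4 -> on_hand[A=42 B=46] avail[A=42 B=40] open={R4,R5}
Step 9: cancel R5 -> on_hand[A=42 B=46] avail[A=42 B=44] open={R4}
Step 10: reserve R6 A 8 -> on_hand[A=42 B=46] avail[A=34 B=44] open={R4,R6}
Step 11: reserve R7 B 3 -> on_hand[A=42 B=46] avail[A=34 B=41] open={R4,R6,R7}
Final available[B] = 41

Answer: 41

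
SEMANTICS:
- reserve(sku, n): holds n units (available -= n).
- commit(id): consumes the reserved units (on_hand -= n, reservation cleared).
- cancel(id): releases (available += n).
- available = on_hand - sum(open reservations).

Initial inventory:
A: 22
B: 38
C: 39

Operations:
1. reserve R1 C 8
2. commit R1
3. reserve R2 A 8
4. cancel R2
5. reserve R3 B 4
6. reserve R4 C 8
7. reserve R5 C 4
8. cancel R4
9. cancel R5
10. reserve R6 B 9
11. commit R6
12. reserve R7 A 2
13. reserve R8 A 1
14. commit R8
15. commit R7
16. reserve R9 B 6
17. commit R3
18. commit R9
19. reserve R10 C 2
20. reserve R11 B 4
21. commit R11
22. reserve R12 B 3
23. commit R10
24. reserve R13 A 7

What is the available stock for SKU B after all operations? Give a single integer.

Step 1: reserve R1 C 8 -> on_hand[A=22 B=38 C=39] avail[A=22 B=38 C=31] open={R1}
Step 2: commit R1 -> on_hand[A=22 B=38 C=31] avail[A=22 B=38 C=31] open={}
Step 3: reserve R2 A 8 -> on_hand[A=22 B=38 C=31] avail[A=14 B=38 C=31] open={R2}
Step 4: cancel R2 -> on_hand[A=22 B=38 C=31] avail[A=22 B=38 C=31] open={}
Step 5: reserve R3 B 4 -> on_hand[A=22 B=38 C=31] avail[A=22 B=34 C=31] open={R3}
Step 6: reserve R4 C 8 -> on_hand[A=22 B=38 C=31] avail[A=22 B=34 C=23] open={R3,R4}
Step 7: reserve R5 C 4 -> on_hand[A=22 B=38 C=31] avail[A=22 B=34 C=19] open={R3,R4,R5}
Step 8: cancel R4 -> on_hand[A=22 B=38 C=31] avail[A=22 B=34 C=27] open={R3,R5}
Step 9: cancel R5 -> on_hand[A=22 B=38 C=31] avail[A=22 B=34 C=31] open={R3}
Step 10: reserve R6 B 9 -> on_hand[A=22 B=38 C=31] avail[A=22 B=25 C=31] open={R3,R6}
Step 11: commit R6 -> on_hand[A=22 B=29 C=31] avail[A=22 B=25 C=31] open={R3}
Step 12: reserve R7 A 2 -> on_hand[A=22 B=29 C=31] avail[A=20 B=25 C=31] open={R3,R7}
Step 13: reserve R8 A 1 -> on_hand[A=22 B=29 C=31] avail[A=19 B=25 C=31] open={R3,R7,R8}
Step 14: commit R8 -> on_hand[A=21 B=29 C=31] avail[A=19 B=25 C=31] open={R3,R7}
Step 15: commit R7 -> on_hand[A=19 B=29 C=31] avail[A=19 B=25 C=31] open={R3}
Step 16: reserve R9 B 6 -> on_hand[A=19 B=29 C=31] avail[A=19 B=19 C=31] open={R3,R9}
Step 17: commit R3 -> on_hand[A=19 B=25 C=31] avail[A=19 B=19 C=31] open={R9}
Step 18: commit R9 -> on_hand[A=19 B=19 C=31] avail[A=19 B=19 C=31] open={}
Step 19: reserve R10 C 2 -> on_hand[A=19 B=19 C=31] avail[A=19 B=19 C=29] open={R10}
Step 20: reserve R11 B 4 -> on_hand[A=19 B=19 C=31] avail[A=19 B=15 C=29] open={R10,R11}
Step 21: commit R11 -> on_hand[A=19 B=15 C=31] avail[A=19 B=15 C=29] open={R10}
Step 22: reserve R12 B 3 -> on_hand[A=19 B=15 C=31] avail[A=19 B=12 C=29] open={R10,R12}
Step 23: commit R10 -> on_hand[A=19 B=15 C=29] avail[A=19 B=12 C=29] open={R12}
Step 24: reserve R13 A 7 -> on_hand[A=19 B=15 C=29] avail[A=12 B=12 C=29] open={R12,R13}
Final available[B] = 12

Answer: 12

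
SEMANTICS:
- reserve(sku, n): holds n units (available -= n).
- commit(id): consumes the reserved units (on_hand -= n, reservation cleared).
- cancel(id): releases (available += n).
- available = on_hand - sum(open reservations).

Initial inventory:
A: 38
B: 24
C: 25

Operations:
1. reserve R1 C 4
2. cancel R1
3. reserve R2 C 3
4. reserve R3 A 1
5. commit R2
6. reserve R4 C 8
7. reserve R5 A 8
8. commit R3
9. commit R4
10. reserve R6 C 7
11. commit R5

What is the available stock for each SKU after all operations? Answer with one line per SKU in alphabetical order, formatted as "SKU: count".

Answer: A: 29
B: 24
C: 7

Derivation:
Step 1: reserve R1 C 4 -> on_hand[A=38 B=24 C=25] avail[A=38 B=24 C=21] open={R1}
Step 2: cancel R1 -> on_hand[A=38 B=24 C=25] avail[A=38 B=24 C=25] open={}
Step 3: reserve R2 C 3 -> on_hand[A=38 B=24 C=25] avail[A=38 B=24 C=22] open={R2}
Step 4: reserve R3 A 1 -> on_hand[A=38 B=24 C=25] avail[A=37 B=24 C=22] open={R2,R3}
Step 5: commit R2 -> on_hand[A=38 B=24 C=22] avail[A=37 B=24 C=22] open={R3}
Step 6: reserve R4 C 8 -> on_hand[A=38 B=24 C=22] avail[A=37 B=24 C=14] open={R3,R4}
Step 7: reserve R5 A 8 -> on_hand[A=38 B=24 C=22] avail[A=29 B=24 C=14] open={R3,R4,R5}
Step 8: commit R3 -> on_hand[A=37 B=24 C=22] avail[A=29 B=24 C=14] open={R4,R5}
Step 9: commit R4 -> on_hand[A=37 B=24 C=14] avail[A=29 B=24 C=14] open={R5}
Step 10: reserve R6 C 7 -> on_hand[A=37 B=24 C=14] avail[A=29 B=24 C=7] open={R5,R6}
Step 11: commit R5 -> on_hand[A=29 B=24 C=14] avail[A=29 B=24 C=7] open={R6}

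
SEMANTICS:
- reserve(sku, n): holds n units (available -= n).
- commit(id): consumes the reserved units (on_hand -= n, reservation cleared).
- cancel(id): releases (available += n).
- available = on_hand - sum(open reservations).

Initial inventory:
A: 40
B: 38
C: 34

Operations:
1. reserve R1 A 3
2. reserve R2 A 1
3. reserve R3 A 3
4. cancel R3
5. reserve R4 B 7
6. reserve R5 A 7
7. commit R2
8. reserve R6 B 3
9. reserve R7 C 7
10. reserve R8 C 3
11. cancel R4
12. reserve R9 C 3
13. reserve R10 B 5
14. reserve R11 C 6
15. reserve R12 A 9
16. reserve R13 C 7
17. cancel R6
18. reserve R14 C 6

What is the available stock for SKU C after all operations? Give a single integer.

Answer: 2

Derivation:
Step 1: reserve R1 A 3 -> on_hand[A=40 B=38 C=34] avail[A=37 B=38 C=34] open={R1}
Step 2: reserve R2 A 1 -> on_hand[A=40 B=38 C=34] avail[A=36 B=38 C=34] open={R1,R2}
Step 3: reserve R3 A 3 -> on_hand[A=40 B=38 C=34] avail[A=33 B=38 C=34] open={R1,R2,R3}
Step 4: cancel R3 -> on_hand[A=40 B=38 C=34] avail[A=36 B=38 C=34] open={R1,R2}
Step 5: reserve R4 B 7 -> on_hand[A=40 B=38 C=34] avail[A=36 B=31 C=34] open={R1,R2,R4}
Step 6: reserve R5 A 7 -> on_hand[A=40 B=38 C=34] avail[A=29 B=31 C=34] open={R1,R2,R4,R5}
Step 7: commit R2 -> on_hand[A=39 B=38 C=34] avail[A=29 B=31 C=34] open={R1,R4,R5}
Step 8: reserve R6 B 3 -> on_hand[A=39 B=38 C=34] avail[A=29 B=28 C=34] open={R1,R4,R5,R6}
Step 9: reserve R7 C 7 -> on_hand[A=39 B=38 C=34] avail[A=29 B=28 C=27] open={R1,R4,R5,R6,R7}
Step 10: reserve R8 C 3 -> on_hand[A=39 B=38 C=34] avail[A=29 B=28 C=24] open={R1,R4,R5,R6,R7,R8}
Step 11: cancel R4 -> on_hand[A=39 B=38 C=34] avail[A=29 B=35 C=24] open={R1,R5,R6,R7,R8}
Step 12: reserve R9 C 3 -> on_hand[A=39 B=38 C=34] avail[A=29 B=35 C=21] open={R1,R5,R6,R7,R8,R9}
Step 13: reserve R10 B 5 -> on_hand[A=39 B=38 C=34] avail[A=29 B=30 C=21] open={R1,R10,R5,R6,R7,R8,R9}
Step 14: reserve R11 C 6 -> on_hand[A=39 B=38 C=34] avail[A=29 B=30 C=15] open={R1,R10,R11,R5,R6,R7,R8,R9}
Step 15: reserve R12 A 9 -> on_hand[A=39 B=38 C=34] avail[A=20 B=30 C=15] open={R1,R10,R11,R12,R5,R6,R7,R8,R9}
Step 16: reserve R13 C 7 -> on_hand[A=39 B=38 C=34] avail[A=20 B=30 C=8] open={R1,R10,R11,R12,R13,R5,R6,R7,R8,R9}
Step 17: cancel R6 -> on_hand[A=39 B=38 C=34] avail[A=20 B=33 C=8] open={R1,R10,R11,R12,R13,R5,R7,R8,R9}
Step 18: reserve R14 C 6 -> on_hand[A=39 B=38 C=34] avail[A=20 B=33 C=2] open={R1,R10,R11,R12,R13,R14,R5,R7,R8,R9}
Final available[C] = 2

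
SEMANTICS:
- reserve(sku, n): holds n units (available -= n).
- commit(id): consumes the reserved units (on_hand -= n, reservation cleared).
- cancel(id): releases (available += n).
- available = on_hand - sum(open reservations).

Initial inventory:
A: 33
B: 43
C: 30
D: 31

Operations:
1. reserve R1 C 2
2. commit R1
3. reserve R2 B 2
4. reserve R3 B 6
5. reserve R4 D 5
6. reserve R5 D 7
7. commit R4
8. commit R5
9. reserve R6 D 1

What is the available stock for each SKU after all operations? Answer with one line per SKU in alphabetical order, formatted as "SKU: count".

Step 1: reserve R1 C 2 -> on_hand[A=33 B=43 C=30 D=31] avail[A=33 B=43 C=28 D=31] open={R1}
Step 2: commit R1 -> on_hand[A=33 B=43 C=28 D=31] avail[A=33 B=43 C=28 D=31] open={}
Step 3: reserve R2 B 2 -> on_hand[A=33 B=43 C=28 D=31] avail[A=33 B=41 C=28 D=31] open={R2}
Step 4: reserve R3 B 6 -> on_hand[A=33 B=43 C=28 D=31] avail[A=33 B=35 C=28 D=31] open={R2,R3}
Step 5: reserve R4 D 5 -> on_hand[A=33 B=43 C=28 D=31] avail[A=33 B=35 C=28 D=26] open={R2,R3,R4}
Step 6: reserve R5 D 7 -> on_hand[A=33 B=43 C=28 D=31] avail[A=33 B=35 C=28 D=19] open={R2,R3,R4,R5}
Step 7: commit R4 -> on_hand[A=33 B=43 C=28 D=26] avail[A=33 B=35 C=28 D=19] open={R2,R3,R5}
Step 8: commit R5 -> on_hand[A=33 B=43 C=28 D=19] avail[A=33 B=35 C=28 D=19] open={R2,R3}
Step 9: reserve R6 D 1 -> on_hand[A=33 B=43 C=28 D=19] avail[A=33 B=35 C=28 D=18] open={R2,R3,R6}

Answer: A: 33
B: 35
C: 28
D: 18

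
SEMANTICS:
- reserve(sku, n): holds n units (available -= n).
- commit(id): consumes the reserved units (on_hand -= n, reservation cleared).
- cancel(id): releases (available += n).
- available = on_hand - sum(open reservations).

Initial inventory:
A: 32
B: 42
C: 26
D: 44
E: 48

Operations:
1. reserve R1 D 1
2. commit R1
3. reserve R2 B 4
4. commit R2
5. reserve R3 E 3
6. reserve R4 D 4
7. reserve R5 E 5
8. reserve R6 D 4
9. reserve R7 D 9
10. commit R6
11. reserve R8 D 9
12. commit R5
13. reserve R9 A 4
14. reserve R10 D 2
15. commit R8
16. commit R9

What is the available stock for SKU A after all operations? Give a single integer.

Answer: 28

Derivation:
Step 1: reserve R1 D 1 -> on_hand[A=32 B=42 C=26 D=44 E=48] avail[A=32 B=42 C=26 D=43 E=48] open={R1}
Step 2: commit R1 -> on_hand[A=32 B=42 C=26 D=43 E=48] avail[A=32 B=42 C=26 D=43 E=48] open={}
Step 3: reserve R2 B 4 -> on_hand[A=32 B=42 C=26 D=43 E=48] avail[A=32 B=38 C=26 D=43 E=48] open={R2}
Step 4: commit R2 -> on_hand[A=32 B=38 C=26 D=43 E=48] avail[A=32 B=38 C=26 D=43 E=48] open={}
Step 5: reserve R3 E 3 -> on_hand[A=32 B=38 C=26 D=43 E=48] avail[A=32 B=38 C=26 D=43 E=45] open={R3}
Step 6: reserve R4 D 4 -> on_hand[A=32 B=38 C=26 D=43 E=48] avail[A=32 B=38 C=26 D=39 E=45] open={R3,R4}
Step 7: reserve R5 E 5 -> on_hand[A=32 B=38 C=26 D=43 E=48] avail[A=32 B=38 C=26 D=39 E=40] open={R3,R4,R5}
Step 8: reserve R6 D 4 -> on_hand[A=32 B=38 C=26 D=43 E=48] avail[A=32 B=38 C=26 D=35 E=40] open={R3,R4,R5,R6}
Step 9: reserve R7 D 9 -> on_hand[A=32 B=38 C=26 D=43 E=48] avail[A=32 B=38 C=26 D=26 E=40] open={R3,R4,R5,R6,R7}
Step 10: commit R6 -> on_hand[A=32 B=38 C=26 D=39 E=48] avail[A=32 B=38 C=26 D=26 E=40] open={R3,R4,R5,R7}
Step 11: reserve R8 D 9 -> on_hand[A=32 B=38 C=26 D=39 E=48] avail[A=32 B=38 C=26 D=17 E=40] open={R3,R4,R5,R7,R8}
Step 12: commit R5 -> on_hand[A=32 B=38 C=26 D=39 E=43] avail[A=32 B=38 C=26 D=17 E=40] open={R3,R4,R7,R8}
Step 13: reserve R9 A 4 -> on_hand[A=32 B=38 C=26 D=39 E=43] avail[A=28 B=38 C=26 D=17 E=40] open={R3,R4,R7,R8,R9}
Step 14: reserve R10 D 2 -> on_hand[A=32 B=38 C=26 D=39 E=43] avail[A=28 B=38 C=26 D=15 E=40] open={R10,R3,R4,R7,R8,R9}
Step 15: commit R8 -> on_hand[A=32 B=38 C=26 D=30 E=43] avail[A=28 B=38 C=26 D=15 E=40] open={R10,R3,R4,R7,R9}
Step 16: commit R9 -> on_hand[A=28 B=38 C=26 D=30 E=43] avail[A=28 B=38 C=26 D=15 E=40] open={R10,R3,R4,R7}
Final available[A] = 28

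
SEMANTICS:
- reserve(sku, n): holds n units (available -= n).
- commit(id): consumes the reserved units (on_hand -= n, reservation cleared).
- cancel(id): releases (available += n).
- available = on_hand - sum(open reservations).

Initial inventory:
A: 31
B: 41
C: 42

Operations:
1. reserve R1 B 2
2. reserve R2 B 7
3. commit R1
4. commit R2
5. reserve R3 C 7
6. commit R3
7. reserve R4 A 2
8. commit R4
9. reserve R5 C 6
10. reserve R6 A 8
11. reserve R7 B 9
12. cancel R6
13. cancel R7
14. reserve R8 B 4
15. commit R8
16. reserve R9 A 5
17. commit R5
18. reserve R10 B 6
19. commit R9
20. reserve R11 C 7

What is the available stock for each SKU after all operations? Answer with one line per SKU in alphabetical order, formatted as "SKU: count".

Answer: A: 24
B: 22
C: 22

Derivation:
Step 1: reserve R1 B 2 -> on_hand[A=31 B=41 C=42] avail[A=31 B=39 C=42] open={R1}
Step 2: reserve R2 B 7 -> on_hand[A=31 B=41 C=42] avail[A=31 B=32 C=42] open={R1,R2}
Step 3: commit R1 -> on_hand[A=31 B=39 C=42] avail[A=31 B=32 C=42] open={R2}
Step 4: commit R2 -> on_hand[A=31 B=32 C=42] avail[A=31 B=32 C=42] open={}
Step 5: reserve R3 C 7 -> on_hand[A=31 B=32 C=42] avail[A=31 B=32 C=35] open={R3}
Step 6: commit R3 -> on_hand[A=31 B=32 C=35] avail[A=31 B=32 C=35] open={}
Step 7: reserve R4 A 2 -> on_hand[A=31 B=32 C=35] avail[A=29 B=32 C=35] open={R4}
Step 8: commit R4 -> on_hand[A=29 B=32 C=35] avail[A=29 B=32 C=35] open={}
Step 9: reserve R5 C 6 -> on_hand[A=29 B=32 C=35] avail[A=29 B=32 C=29] open={R5}
Step 10: reserve R6 A 8 -> on_hand[A=29 B=32 C=35] avail[A=21 B=32 C=29] open={R5,R6}
Step 11: reserve R7 B 9 -> on_hand[A=29 B=32 C=35] avail[A=21 B=23 C=29] open={R5,R6,R7}
Step 12: cancel R6 -> on_hand[A=29 B=32 C=35] avail[A=29 B=23 C=29] open={R5,R7}
Step 13: cancel R7 -> on_hand[A=29 B=32 C=35] avail[A=29 B=32 C=29] open={R5}
Step 14: reserve R8 B 4 -> on_hand[A=29 B=32 C=35] avail[A=29 B=28 C=29] open={R5,R8}
Step 15: commit R8 -> on_hand[A=29 B=28 C=35] avail[A=29 B=28 C=29] open={R5}
Step 16: reserve R9 A 5 -> on_hand[A=29 B=28 C=35] avail[A=24 B=28 C=29] open={R5,R9}
Step 17: commit R5 -> on_hand[A=29 B=28 C=29] avail[A=24 B=28 C=29] open={R9}
Step 18: reserve R10 B 6 -> on_hand[A=29 B=28 C=29] avail[A=24 B=22 C=29] open={R10,R9}
Step 19: commit R9 -> on_hand[A=24 B=28 C=29] avail[A=24 B=22 C=29] open={R10}
Step 20: reserve R11 C 7 -> on_hand[A=24 B=28 C=29] avail[A=24 B=22 C=22] open={R10,R11}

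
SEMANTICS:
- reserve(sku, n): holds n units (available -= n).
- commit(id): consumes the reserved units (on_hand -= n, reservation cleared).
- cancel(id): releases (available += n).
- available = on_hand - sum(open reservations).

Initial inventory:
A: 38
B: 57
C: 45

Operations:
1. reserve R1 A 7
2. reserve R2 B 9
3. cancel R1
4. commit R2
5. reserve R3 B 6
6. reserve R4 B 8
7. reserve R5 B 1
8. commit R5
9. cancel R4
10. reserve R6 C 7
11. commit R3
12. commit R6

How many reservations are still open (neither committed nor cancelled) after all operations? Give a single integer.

Step 1: reserve R1 A 7 -> on_hand[A=38 B=57 C=45] avail[A=31 B=57 C=45] open={R1}
Step 2: reserve R2 B 9 -> on_hand[A=38 B=57 C=45] avail[A=31 B=48 C=45] open={R1,R2}
Step 3: cancel R1 -> on_hand[A=38 B=57 C=45] avail[A=38 B=48 C=45] open={R2}
Step 4: commit R2 -> on_hand[A=38 B=48 C=45] avail[A=38 B=48 C=45] open={}
Step 5: reserve R3 B 6 -> on_hand[A=38 B=48 C=45] avail[A=38 B=42 C=45] open={R3}
Step 6: reserve R4 B 8 -> on_hand[A=38 B=48 C=45] avail[A=38 B=34 C=45] open={R3,R4}
Step 7: reserve R5 B 1 -> on_hand[A=38 B=48 C=45] avail[A=38 B=33 C=45] open={R3,R4,R5}
Step 8: commit R5 -> on_hand[A=38 B=47 C=45] avail[A=38 B=33 C=45] open={R3,R4}
Step 9: cancel R4 -> on_hand[A=38 B=47 C=45] avail[A=38 B=41 C=45] open={R3}
Step 10: reserve R6 C 7 -> on_hand[A=38 B=47 C=45] avail[A=38 B=41 C=38] open={R3,R6}
Step 11: commit R3 -> on_hand[A=38 B=41 C=45] avail[A=38 B=41 C=38] open={R6}
Step 12: commit R6 -> on_hand[A=38 B=41 C=38] avail[A=38 B=41 C=38] open={}
Open reservations: [] -> 0

Answer: 0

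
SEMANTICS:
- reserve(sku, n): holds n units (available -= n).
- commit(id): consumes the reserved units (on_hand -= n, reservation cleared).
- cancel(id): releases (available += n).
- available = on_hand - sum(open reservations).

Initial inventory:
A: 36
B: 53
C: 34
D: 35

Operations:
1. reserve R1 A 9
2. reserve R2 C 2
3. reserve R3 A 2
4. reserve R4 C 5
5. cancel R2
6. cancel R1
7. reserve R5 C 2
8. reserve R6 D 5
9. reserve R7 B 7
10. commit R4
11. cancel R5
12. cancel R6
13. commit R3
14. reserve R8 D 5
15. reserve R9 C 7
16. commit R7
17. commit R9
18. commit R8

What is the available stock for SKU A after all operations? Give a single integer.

Answer: 34

Derivation:
Step 1: reserve R1 A 9 -> on_hand[A=36 B=53 C=34 D=35] avail[A=27 B=53 C=34 D=35] open={R1}
Step 2: reserve R2 C 2 -> on_hand[A=36 B=53 C=34 D=35] avail[A=27 B=53 C=32 D=35] open={R1,R2}
Step 3: reserve R3 A 2 -> on_hand[A=36 B=53 C=34 D=35] avail[A=25 B=53 C=32 D=35] open={R1,R2,R3}
Step 4: reserve R4 C 5 -> on_hand[A=36 B=53 C=34 D=35] avail[A=25 B=53 C=27 D=35] open={R1,R2,R3,R4}
Step 5: cancel R2 -> on_hand[A=36 B=53 C=34 D=35] avail[A=25 B=53 C=29 D=35] open={R1,R3,R4}
Step 6: cancel R1 -> on_hand[A=36 B=53 C=34 D=35] avail[A=34 B=53 C=29 D=35] open={R3,R4}
Step 7: reserve R5 C 2 -> on_hand[A=36 B=53 C=34 D=35] avail[A=34 B=53 C=27 D=35] open={R3,R4,R5}
Step 8: reserve R6 D 5 -> on_hand[A=36 B=53 C=34 D=35] avail[A=34 B=53 C=27 D=30] open={R3,R4,R5,R6}
Step 9: reserve R7 B 7 -> on_hand[A=36 B=53 C=34 D=35] avail[A=34 B=46 C=27 D=30] open={R3,R4,R5,R6,R7}
Step 10: commit R4 -> on_hand[A=36 B=53 C=29 D=35] avail[A=34 B=46 C=27 D=30] open={R3,R5,R6,R7}
Step 11: cancel R5 -> on_hand[A=36 B=53 C=29 D=35] avail[A=34 B=46 C=29 D=30] open={R3,R6,R7}
Step 12: cancel R6 -> on_hand[A=36 B=53 C=29 D=35] avail[A=34 B=46 C=29 D=35] open={R3,R7}
Step 13: commit R3 -> on_hand[A=34 B=53 C=29 D=35] avail[A=34 B=46 C=29 D=35] open={R7}
Step 14: reserve R8 D 5 -> on_hand[A=34 B=53 C=29 D=35] avail[A=34 B=46 C=29 D=30] open={R7,R8}
Step 15: reserve R9 C 7 -> on_hand[A=34 B=53 C=29 D=35] avail[A=34 B=46 C=22 D=30] open={R7,R8,R9}
Step 16: commit R7 -> on_hand[A=34 B=46 C=29 D=35] avail[A=34 B=46 C=22 D=30] open={R8,R9}
Step 17: commit R9 -> on_hand[A=34 B=46 C=22 D=35] avail[A=34 B=46 C=22 D=30] open={R8}
Step 18: commit R8 -> on_hand[A=34 B=46 C=22 D=30] avail[A=34 B=46 C=22 D=30] open={}
Final available[A] = 34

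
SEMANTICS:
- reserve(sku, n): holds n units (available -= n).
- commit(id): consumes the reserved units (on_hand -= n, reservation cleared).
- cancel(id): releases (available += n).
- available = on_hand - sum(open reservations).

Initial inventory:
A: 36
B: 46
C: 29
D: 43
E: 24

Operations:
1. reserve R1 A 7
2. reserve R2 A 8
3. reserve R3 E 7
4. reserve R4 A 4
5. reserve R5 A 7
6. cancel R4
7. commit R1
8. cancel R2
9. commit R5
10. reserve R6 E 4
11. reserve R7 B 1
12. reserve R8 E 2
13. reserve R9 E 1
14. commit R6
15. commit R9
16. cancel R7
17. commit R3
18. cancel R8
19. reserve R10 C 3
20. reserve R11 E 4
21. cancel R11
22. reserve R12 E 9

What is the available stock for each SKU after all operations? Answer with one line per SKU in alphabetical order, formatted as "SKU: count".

Step 1: reserve R1 A 7 -> on_hand[A=36 B=46 C=29 D=43 E=24] avail[A=29 B=46 C=29 D=43 E=24] open={R1}
Step 2: reserve R2 A 8 -> on_hand[A=36 B=46 C=29 D=43 E=24] avail[A=21 B=46 C=29 D=43 E=24] open={R1,R2}
Step 3: reserve R3 E 7 -> on_hand[A=36 B=46 C=29 D=43 E=24] avail[A=21 B=46 C=29 D=43 E=17] open={R1,R2,R3}
Step 4: reserve R4 A 4 -> on_hand[A=36 B=46 C=29 D=43 E=24] avail[A=17 B=46 C=29 D=43 E=17] open={R1,R2,R3,R4}
Step 5: reserve R5 A 7 -> on_hand[A=36 B=46 C=29 D=43 E=24] avail[A=10 B=46 C=29 D=43 E=17] open={R1,R2,R3,R4,R5}
Step 6: cancel R4 -> on_hand[A=36 B=46 C=29 D=43 E=24] avail[A=14 B=46 C=29 D=43 E=17] open={R1,R2,R3,R5}
Step 7: commit R1 -> on_hand[A=29 B=46 C=29 D=43 E=24] avail[A=14 B=46 C=29 D=43 E=17] open={R2,R3,R5}
Step 8: cancel R2 -> on_hand[A=29 B=46 C=29 D=43 E=24] avail[A=22 B=46 C=29 D=43 E=17] open={R3,R5}
Step 9: commit R5 -> on_hand[A=22 B=46 C=29 D=43 E=24] avail[A=22 B=46 C=29 D=43 E=17] open={R3}
Step 10: reserve R6 E 4 -> on_hand[A=22 B=46 C=29 D=43 E=24] avail[A=22 B=46 C=29 D=43 E=13] open={R3,R6}
Step 11: reserve R7 B 1 -> on_hand[A=22 B=46 C=29 D=43 E=24] avail[A=22 B=45 C=29 D=43 E=13] open={R3,R6,R7}
Step 12: reserve R8 E 2 -> on_hand[A=22 B=46 C=29 D=43 E=24] avail[A=22 B=45 C=29 D=43 E=11] open={R3,R6,R7,R8}
Step 13: reserve R9 E 1 -> on_hand[A=22 B=46 C=29 D=43 E=24] avail[A=22 B=45 C=29 D=43 E=10] open={R3,R6,R7,R8,R9}
Step 14: commit R6 -> on_hand[A=22 B=46 C=29 D=43 E=20] avail[A=22 B=45 C=29 D=43 E=10] open={R3,R7,R8,R9}
Step 15: commit R9 -> on_hand[A=22 B=46 C=29 D=43 E=19] avail[A=22 B=45 C=29 D=43 E=10] open={R3,R7,R8}
Step 16: cancel R7 -> on_hand[A=22 B=46 C=29 D=43 E=19] avail[A=22 B=46 C=29 D=43 E=10] open={R3,R8}
Step 17: commit R3 -> on_hand[A=22 B=46 C=29 D=43 E=12] avail[A=22 B=46 C=29 D=43 E=10] open={R8}
Step 18: cancel R8 -> on_hand[A=22 B=46 C=29 D=43 E=12] avail[A=22 B=46 C=29 D=43 E=12] open={}
Step 19: reserve R10 C 3 -> on_hand[A=22 B=46 C=29 D=43 E=12] avail[A=22 B=46 C=26 D=43 E=12] open={R10}
Step 20: reserve R11 E 4 -> on_hand[A=22 B=46 C=29 D=43 E=12] avail[A=22 B=46 C=26 D=43 E=8] open={R10,R11}
Step 21: cancel R11 -> on_hand[A=22 B=46 C=29 D=43 E=12] avail[A=22 B=46 C=26 D=43 E=12] open={R10}
Step 22: reserve R12 E 9 -> on_hand[A=22 B=46 C=29 D=43 E=12] avail[A=22 B=46 C=26 D=43 E=3] open={R10,R12}

Answer: A: 22
B: 46
C: 26
D: 43
E: 3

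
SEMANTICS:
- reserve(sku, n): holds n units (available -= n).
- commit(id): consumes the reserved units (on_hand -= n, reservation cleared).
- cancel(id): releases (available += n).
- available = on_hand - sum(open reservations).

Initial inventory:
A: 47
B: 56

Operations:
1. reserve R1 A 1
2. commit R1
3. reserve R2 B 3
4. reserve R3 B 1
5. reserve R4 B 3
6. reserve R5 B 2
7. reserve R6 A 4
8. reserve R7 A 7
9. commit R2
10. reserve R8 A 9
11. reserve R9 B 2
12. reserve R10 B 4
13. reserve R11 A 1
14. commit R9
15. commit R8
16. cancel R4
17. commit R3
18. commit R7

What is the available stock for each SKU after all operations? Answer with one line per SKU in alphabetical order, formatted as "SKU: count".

Answer: A: 25
B: 44

Derivation:
Step 1: reserve R1 A 1 -> on_hand[A=47 B=56] avail[A=46 B=56] open={R1}
Step 2: commit R1 -> on_hand[A=46 B=56] avail[A=46 B=56] open={}
Step 3: reserve R2 B 3 -> on_hand[A=46 B=56] avail[A=46 B=53] open={R2}
Step 4: reserve R3 B 1 -> on_hand[A=46 B=56] avail[A=46 B=52] open={R2,R3}
Step 5: reserve R4 B 3 -> on_hand[A=46 B=56] avail[A=46 B=49] open={R2,R3,R4}
Step 6: reserve R5 B 2 -> on_hand[A=46 B=56] avail[A=46 B=47] open={R2,R3,R4,R5}
Step 7: reserve R6 A 4 -> on_hand[A=46 B=56] avail[A=42 B=47] open={R2,R3,R4,R5,R6}
Step 8: reserve R7 A 7 -> on_hand[A=46 B=56] avail[A=35 B=47] open={R2,R3,R4,R5,R6,R7}
Step 9: commit R2 -> on_hand[A=46 B=53] avail[A=35 B=47] open={R3,R4,R5,R6,R7}
Step 10: reserve R8 A 9 -> on_hand[A=46 B=53] avail[A=26 B=47] open={R3,R4,R5,R6,R7,R8}
Step 11: reserve R9 B 2 -> on_hand[A=46 B=53] avail[A=26 B=45] open={R3,R4,R5,R6,R7,R8,R9}
Step 12: reserve R10 B 4 -> on_hand[A=46 B=53] avail[A=26 B=41] open={R10,R3,R4,R5,R6,R7,R8,R9}
Step 13: reserve R11 A 1 -> on_hand[A=46 B=53] avail[A=25 B=41] open={R10,R11,R3,R4,R5,R6,R7,R8,R9}
Step 14: commit R9 -> on_hand[A=46 B=51] avail[A=25 B=41] open={R10,R11,R3,R4,R5,R6,R7,R8}
Step 15: commit R8 -> on_hand[A=37 B=51] avail[A=25 B=41] open={R10,R11,R3,R4,R5,R6,R7}
Step 16: cancel R4 -> on_hand[A=37 B=51] avail[A=25 B=44] open={R10,R11,R3,R5,R6,R7}
Step 17: commit R3 -> on_hand[A=37 B=50] avail[A=25 B=44] open={R10,R11,R5,R6,R7}
Step 18: commit R7 -> on_hand[A=30 B=50] avail[A=25 B=44] open={R10,R11,R5,R6}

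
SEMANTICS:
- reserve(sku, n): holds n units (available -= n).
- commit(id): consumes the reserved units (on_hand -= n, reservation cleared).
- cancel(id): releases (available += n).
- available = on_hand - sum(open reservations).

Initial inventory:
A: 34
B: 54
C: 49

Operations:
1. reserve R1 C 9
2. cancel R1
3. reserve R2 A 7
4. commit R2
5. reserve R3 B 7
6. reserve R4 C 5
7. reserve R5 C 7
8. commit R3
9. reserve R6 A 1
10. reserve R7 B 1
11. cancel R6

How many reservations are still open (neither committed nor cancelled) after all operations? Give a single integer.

Answer: 3

Derivation:
Step 1: reserve R1 C 9 -> on_hand[A=34 B=54 C=49] avail[A=34 B=54 C=40] open={R1}
Step 2: cancel R1 -> on_hand[A=34 B=54 C=49] avail[A=34 B=54 C=49] open={}
Step 3: reserve R2 A 7 -> on_hand[A=34 B=54 C=49] avail[A=27 B=54 C=49] open={R2}
Step 4: commit R2 -> on_hand[A=27 B=54 C=49] avail[A=27 B=54 C=49] open={}
Step 5: reserve R3 B 7 -> on_hand[A=27 B=54 C=49] avail[A=27 B=47 C=49] open={R3}
Step 6: reserve R4 C 5 -> on_hand[A=27 B=54 C=49] avail[A=27 B=47 C=44] open={R3,R4}
Step 7: reserve R5 C 7 -> on_hand[A=27 B=54 C=49] avail[A=27 B=47 C=37] open={R3,R4,R5}
Step 8: commit R3 -> on_hand[A=27 B=47 C=49] avail[A=27 B=47 C=37] open={R4,R5}
Step 9: reserve R6 A 1 -> on_hand[A=27 B=47 C=49] avail[A=26 B=47 C=37] open={R4,R5,R6}
Step 10: reserve R7 B 1 -> on_hand[A=27 B=47 C=49] avail[A=26 B=46 C=37] open={R4,R5,R6,R7}
Step 11: cancel R6 -> on_hand[A=27 B=47 C=49] avail[A=27 B=46 C=37] open={R4,R5,R7}
Open reservations: ['R4', 'R5', 'R7'] -> 3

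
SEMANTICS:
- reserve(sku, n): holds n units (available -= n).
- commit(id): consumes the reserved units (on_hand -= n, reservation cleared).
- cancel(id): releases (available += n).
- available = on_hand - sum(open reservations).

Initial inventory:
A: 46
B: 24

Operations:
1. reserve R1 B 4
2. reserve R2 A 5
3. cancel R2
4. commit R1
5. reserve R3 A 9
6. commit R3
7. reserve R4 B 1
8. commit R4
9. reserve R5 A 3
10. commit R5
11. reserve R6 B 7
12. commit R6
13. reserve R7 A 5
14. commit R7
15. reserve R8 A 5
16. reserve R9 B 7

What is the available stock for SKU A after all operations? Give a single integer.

Answer: 24

Derivation:
Step 1: reserve R1 B 4 -> on_hand[A=46 B=24] avail[A=46 B=20] open={R1}
Step 2: reserve R2 A 5 -> on_hand[A=46 B=24] avail[A=41 B=20] open={R1,R2}
Step 3: cancel R2 -> on_hand[A=46 B=24] avail[A=46 B=20] open={R1}
Step 4: commit R1 -> on_hand[A=46 B=20] avail[A=46 B=20] open={}
Step 5: reserve R3 A 9 -> on_hand[A=46 B=20] avail[A=37 B=20] open={R3}
Step 6: commit R3 -> on_hand[A=37 B=20] avail[A=37 B=20] open={}
Step 7: reserve R4 B 1 -> on_hand[A=37 B=20] avail[A=37 B=19] open={R4}
Step 8: commit R4 -> on_hand[A=37 B=19] avail[A=37 B=19] open={}
Step 9: reserve R5 A 3 -> on_hand[A=37 B=19] avail[A=34 B=19] open={R5}
Step 10: commit R5 -> on_hand[A=34 B=19] avail[A=34 B=19] open={}
Step 11: reserve R6 B 7 -> on_hand[A=34 B=19] avail[A=34 B=12] open={R6}
Step 12: commit R6 -> on_hand[A=34 B=12] avail[A=34 B=12] open={}
Step 13: reserve R7 A 5 -> on_hand[A=34 B=12] avail[A=29 B=12] open={R7}
Step 14: commit R7 -> on_hand[A=29 B=12] avail[A=29 B=12] open={}
Step 15: reserve R8 A 5 -> on_hand[A=29 B=12] avail[A=24 B=12] open={R8}
Step 16: reserve R9 B 7 -> on_hand[A=29 B=12] avail[A=24 B=5] open={R8,R9}
Final available[A] = 24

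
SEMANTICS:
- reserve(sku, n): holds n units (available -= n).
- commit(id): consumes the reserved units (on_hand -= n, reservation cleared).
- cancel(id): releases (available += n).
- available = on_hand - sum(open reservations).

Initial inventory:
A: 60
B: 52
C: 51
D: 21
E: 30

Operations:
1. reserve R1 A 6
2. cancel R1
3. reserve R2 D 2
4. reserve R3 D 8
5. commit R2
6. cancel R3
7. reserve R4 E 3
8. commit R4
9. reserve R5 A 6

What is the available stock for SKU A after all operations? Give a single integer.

Step 1: reserve R1 A 6 -> on_hand[A=60 B=52 C=51 D=21 E=30] avail[A=54 B=52 C=51 D=21 E=30] open={R1}
Step 2: cancel R1 -> on_hand[A=60 B=52 C=51 D=21 E=30] avail[A=60 B=52 C=51 D=21 E=30] open={}
Step 3: reserve R2 D 2 -> on_hand[A=60 B=52 C=51 D=21 E=30] avail[A=60 B=52 C=51 D=19 E=30] open={R2}
Step 4: reserve R3 D 8 -> on_hand[A=60 B=52 C=51 D=21 E=30] avail[A=60 B=52 C=51 D=11 E=30] open={R2,R3}
Step 5: commit R2 -> on_hand[A=60 B=52 C=51 D=19 E=30] avail[A=60 B=52 C=51 D=11 E=30] open={R3}
Step 6: cancel R3 -> on_hand[A=60 B=52 C=51 D=19 E=30] avail[A=60 B=52 C=51 D=19 E=30] open={}
Step 7: reserve R4 E 3 -> on_hand[A=60 B=52 C=51 D=19 E=30] avail[A=60 B=52 C=51 D=19 E=27] open={R4}
Step 8: commit R4 -> on_hand[A=60 B=52 C=51 D=19 E=27] avail[A=60 B=52 C=51 D=19 E=27] open={}
Step 9: reserve R5 A 6 -> on_hand[A=60 B=52 C=51 D=19 E=27] avail[A=54 B=52 C=51 D=19 E=27] open={R5}
Final available[A] = 54

Answer: 54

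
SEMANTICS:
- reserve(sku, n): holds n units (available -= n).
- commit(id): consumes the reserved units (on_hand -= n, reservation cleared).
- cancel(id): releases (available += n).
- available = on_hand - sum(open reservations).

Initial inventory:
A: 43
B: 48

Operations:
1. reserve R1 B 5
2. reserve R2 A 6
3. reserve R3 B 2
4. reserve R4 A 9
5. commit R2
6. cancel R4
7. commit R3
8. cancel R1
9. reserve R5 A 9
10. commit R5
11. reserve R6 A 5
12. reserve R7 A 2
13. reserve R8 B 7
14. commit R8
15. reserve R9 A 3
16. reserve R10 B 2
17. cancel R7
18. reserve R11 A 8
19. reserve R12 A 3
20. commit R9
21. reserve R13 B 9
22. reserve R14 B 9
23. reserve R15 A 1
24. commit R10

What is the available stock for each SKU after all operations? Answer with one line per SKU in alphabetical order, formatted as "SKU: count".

Answer: A: 8
B: 19

Derivation:
Step 1: reserve R1 B 5 -> on_hand[A=43 B=48] avail[A=43 B=43] open={R1}
Step 2: reserve R2 A 6 -> on_hand[A=43 B=48] avail[A=37 B=43] open={R1,R2}
Step 3: reserve R3 B 2 -> on_hand[A=43 B=48] avail[A=37 B=41] open={R1,R2,R3}
Step 4: reserve R4 A 9 -> on_hand[A=43 B=48] avail[A=28 B=41] open={R1,R2,R3,R4}
Step 5: commit R2 -> on_hand[A=37 B=48] avail[A=28 B=41] open={R1,R3,R4}
Step 6: cancel R4 -> on_hand[A=37 B=48] avail[A=37 B=41] open={R1,R3}
Step 7: commit R3 -> on_hand[A=37 B=46] avail[A=37 B=41] open={R1}
Step 8: cancel R1 -> on_hand[A=37 B=46] avail[A=37 B=46] open={}
Step 9: reserve R5 A 9 -> on_hand[A=37 B=46] avail[A=28 B=46] open={R5}
Step 10: commit R5 -> on_hand[A=28 B=46] avail[A=28 B=46] open={}
Step 11: reserve R6 A 5 -> on_hand[A=28 B=46] avail[A=23 B=46] open={R6}
Step 12: reserve R7 A 2 -> on_hand[A=28 B=46] avail[A=21 B=46] open={R6,R7}
Step 13: reserve R8 B 7 -> on_hand[A=28 B=46] avail[A=21 B=39] open={R6,R7,R8}
Step 14: commit R8 -> on_hand[A=28 B=39] avail[A=21 B=39] open={R6,R7}
Step 15: reserve R9 A 3 -> on_hand[A=28 B=39] avail[A=18 B=39] open={R6,R7,R9}
Step 16: reserve R10 B 2 -> on_hand[A=28 B=39] avail[A=18 B=37] open={R10,R6,R7,R9}
Step 17: cancel R7 -> on_hand[A=28 B=39] avail[A=20 B=37] open={R10,R6,R9}
Step 18: reserve R11 A 8 -> on_hand[A=28 B=39] avail[A=12 B=37] open={R10,R11,R6,R9}
Step 19: reserve R12 A 3 -> on_hand[A=28 B=39] avail[A=9 B=37] open={R10,R11,R12,R6,R9}
Step 20: commit R9 -> on_hand[A=25 B=39] avail[A=9 B=37] open={R10,R11,R12,R6}
Step 21: reserve R13 B 9 -> on_hand[A=25 B=39] avail[A=9 B=28] open={R10,R11,R12,R13,R6}
Step 22: reserve R14 B 9 -> on_hand[A=25 B=39] avail[A=9 B=19] open={R10,R11,R12,R13,R14,R6}
Step 23: reserve R15 A 1 -> on_hand[A=25 B=39] avail[A=8 B=19] open={R10,R11,R12,R13,R14,R15,R6}
Step 24: commit R10 -> on_hand[A=25 B=37] avail[A=8 B=19] open={R11,R12,R13,R14,R15,R6}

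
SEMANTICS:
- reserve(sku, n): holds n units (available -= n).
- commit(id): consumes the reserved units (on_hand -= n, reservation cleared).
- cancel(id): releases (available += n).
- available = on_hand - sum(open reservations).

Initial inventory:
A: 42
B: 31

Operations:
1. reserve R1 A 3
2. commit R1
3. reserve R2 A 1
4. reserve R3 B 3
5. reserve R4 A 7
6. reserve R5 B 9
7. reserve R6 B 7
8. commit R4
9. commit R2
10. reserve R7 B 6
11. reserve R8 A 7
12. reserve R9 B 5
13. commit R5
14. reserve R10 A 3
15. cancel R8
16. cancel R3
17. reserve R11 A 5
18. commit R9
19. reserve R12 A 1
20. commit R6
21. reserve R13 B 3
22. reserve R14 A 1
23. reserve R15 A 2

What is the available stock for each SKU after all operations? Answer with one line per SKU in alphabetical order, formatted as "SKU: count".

Answer: A: 19
B: 1

Derivation:
Step 1: reserve R1 A 3 -> on_hand[A=42 B=31] avail[A=39 B=31] open={R1}
Step 2: commit R1 -> on_hand[A=39 B=31] avail[A=39 B=31] open={}
Step 3: reserve R2 A 1 -> on_hand[A=39 B=31] avail[A=38 B=31] open={R2}
Step 4: reserve R3 B 3 -> on_hand[A=39 B=31] avail[A=38 B=28] open={R2,R3}
Step 5: reserve R4 A 7 -> on_hand[A=39 B=31] avail[A=31 B=28] open={R2,R3,R4}
Step 6: reserve R5 B 9 -> on_hand[A=39 B=31] avail[A=31 B=19] open={R2,R3,R4,R5}
Step 7: reserve R6 B 7 -> on_hand[A=39 B=31] avail[A=31 B=12] open={R2,R3,R4,R5,R6}
Step 8: commit R4 -> on_hand[A=32 B=31] avail[A=31 B=12] open={R2,R3,R5,R6}
Step 9: commit R2 -> on_hand[A=31 B=31] avail[A=31 B=12] open={R3,R5,R6}
Step 10: reserve R7 B 6 -> on_hand[A=31 B=31] avail[A=31 B=6] open={R3,R5,R6,R7}
Step 11: reserve R8 A 7 -> on_hand[A=31 B=31] avail[A=24 B=6] open={R3,R5,R6,R7,R8}
Step 12: reserve R9 B 5 -> on_hand[A=31 B=31] avail[A=24 B=1] open={R3,R5,R6,R7,R8,R9}
Step 13: commit R5 -> on_hand[A=31 B=22] avail[A=24 B=1] open={R3,R6,R7,R8,R9}
Step 14: reserve R10 A 3 -> on_hand[A=31 B=22] avail[A=21 B=1] open={R10,R3,R6,R7,R8,R9}
Step 15: cancel R8 -> on_hand[A=31 B=22] avail[A=28 B=1] open={R10,R3,R6,R7,R9}
Step 16: cancel R3 -> on_hand[A=31 B=22] avail[A=28 B=4] open={R10,R6,R7,R9}
Step 17: reserve R11 A 5 -> on_hand[A=31 B=22] avail[A=23 B=4] open={R10,R11,R6,R7,R9}
Step 18: commit R9 -> on_hand[A=31 B=17] avail[A=23 B=4] open={R10,R11,R6,R7}
Step 19: reserve R12 A 1 -> on_hand[A=31 B=17] avail[A=22 B=4] open={R10,R11,R12,R6,R7}
Step 20: commit R6 -> on_hand[A=31 B=10] avail[A=22 B=4] open={R10,R11,R12,R7}
Step 21: reserve R13 B 3 -> on_hand[A=31 B=10] avail[A=22 B=1] open={R10,R11,R12,R13,R7}
Step 22: reserve R14 A 1 -> on_hand[A=31 B=10] avail[A=21 B=1] open={R10,R11,R12,R13,R14,R7}
Step 23: reserve R15 A 2 -> on_hand[A=31 B=10] avail[A=19 B=1] open={R10,R11,R12,R13,R14,R15,R7}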